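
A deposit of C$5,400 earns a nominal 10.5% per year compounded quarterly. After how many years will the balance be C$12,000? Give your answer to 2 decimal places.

7.70 years

Periodic rate i = 0.105/4 = 0.02625.
(1+i)^n = 12000/5400 = 2.22222, so n = ln 2.22222 / ln 1.02625 = 30.8169 quarters
= 30.8169/4 years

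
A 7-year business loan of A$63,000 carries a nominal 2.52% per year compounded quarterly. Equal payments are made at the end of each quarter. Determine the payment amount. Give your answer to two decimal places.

A$2,461.34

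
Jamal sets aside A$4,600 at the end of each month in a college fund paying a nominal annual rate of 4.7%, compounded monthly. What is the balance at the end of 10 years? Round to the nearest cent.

Periodic rate i = 0.047/12 = 0.00391667; n = 10 × 12 = 120 periods.
FV = 4600 × [(1+0.00391667)^120 − 1] / 0.00391667 = 4600 × 152.815159 = 702,949.7320

A$702,949.73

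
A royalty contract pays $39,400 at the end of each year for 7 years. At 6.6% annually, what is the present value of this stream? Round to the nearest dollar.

PV = PMT · [1 − (1+i)^(−n)] / i = 39400 · 5.465266 = 215,331.4841

$215,331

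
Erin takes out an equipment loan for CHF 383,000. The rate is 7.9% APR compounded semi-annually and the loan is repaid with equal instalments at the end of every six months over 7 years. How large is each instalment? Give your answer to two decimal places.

CHF 36,138.63

i = 0.079/2 = 0.0395 per half-year; n = 7·2 = 14.
PMT = 383000 / ( [1 − (1+0.0395)^(−14)] / 0.0395 ) = 383000 / 10.598076 = 36,138.6339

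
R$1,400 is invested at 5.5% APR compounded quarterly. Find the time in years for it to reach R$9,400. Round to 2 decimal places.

34.86 years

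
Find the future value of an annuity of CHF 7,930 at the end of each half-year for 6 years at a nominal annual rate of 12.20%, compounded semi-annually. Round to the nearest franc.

CHF 134,562

With 2 periods per year: i = 0.061, n = 12.
Accumulation factor s(12|0.061) = 16.968764; FV = 7930 × 16.968764 = 134,562.3010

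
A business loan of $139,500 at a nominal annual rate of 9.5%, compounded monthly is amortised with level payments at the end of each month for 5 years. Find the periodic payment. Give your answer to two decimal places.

With 12 periods per year: i = 0.00791667, n = 60.
PMT = 139500 / ( [1 − (1+0.00791667)^(−60)] / 0.00791667 ) = 139500 / 47.614827 = 2,929.7597

$2,929.76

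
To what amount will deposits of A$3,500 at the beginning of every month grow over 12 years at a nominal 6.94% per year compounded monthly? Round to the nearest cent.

Periodic rate i = 0.0694/12 = 0.00578333; n = 12 × 12 = 144 periods.
FV = 3500 × [(1+0.00578333)^144 − 1] / 0.00578333 × (1+i) = 3500 × 225.081909 = 787,786.6820
Payments are at the start of each period, so multiply by (1+i).

A$787,786.68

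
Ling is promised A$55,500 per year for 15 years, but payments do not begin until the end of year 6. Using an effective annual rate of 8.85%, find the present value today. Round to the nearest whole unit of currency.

Value one period before first payment (t=5): 55500 × [1 − (1+0.0885)^(−15)] / 0.0885 = 55500 × 8.132565 = 451,357.3620
PV₀ = 451,357.3620 / (1+0.0885)^5 = 451,357.3620 / 1.528066 = 295,378.1483

A$295,378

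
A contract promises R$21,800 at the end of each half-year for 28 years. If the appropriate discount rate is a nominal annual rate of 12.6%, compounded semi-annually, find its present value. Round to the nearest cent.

With 2 periods per year: i = 0.063, n = 56.
Annuity factor a(56|0.063) = 15.354459; PV = 21800 × 15.354459 = 334,727.1999

R$334,727.20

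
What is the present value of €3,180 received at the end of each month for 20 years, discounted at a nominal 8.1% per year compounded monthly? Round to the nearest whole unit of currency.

€377,370

With 12 periods per year: i = 0.00675, n = 240.
Annuity factor a(240|0.00675) = 118.669807; PV = 3180 × 118.669807 = 377,369.9864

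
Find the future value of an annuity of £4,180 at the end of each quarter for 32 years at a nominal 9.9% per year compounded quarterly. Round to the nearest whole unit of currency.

i = 0.099/4 = 0.02475 per quarter; n = 32·4 = 128.
FV = 4180 × [(1+0.02475)^128 − 1] / 0.02475 = 4180 × 883.271517 = 3,692,074.9404

£3,692,075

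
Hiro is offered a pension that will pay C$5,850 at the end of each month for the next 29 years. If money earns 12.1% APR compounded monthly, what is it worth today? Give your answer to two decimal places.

i = 0.121/12 = 0.0100833 per month; n = 29·12 = 348.
PV = PMT · [1 − (1+i)^(−n)] / i = 5850 · 96.152987 = 562,494.9724

C$562,494.97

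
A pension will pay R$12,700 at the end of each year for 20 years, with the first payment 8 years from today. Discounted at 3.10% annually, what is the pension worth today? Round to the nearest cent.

PV at t=7 (ordinary 20-year annuity): 12700 × a(20|0.031) = 12700 × 14.740852 = 187,208.8195
PV₀ = 187,208.8195 / (1+0.031)^7 = 187,208.8195 / 1.238257 = 151,187.4172

R$151,187.42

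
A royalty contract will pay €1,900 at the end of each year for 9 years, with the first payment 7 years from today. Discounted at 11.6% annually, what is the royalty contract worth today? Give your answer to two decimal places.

€5,320.91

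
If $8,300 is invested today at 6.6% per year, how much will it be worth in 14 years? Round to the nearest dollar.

$20,309

FV = PV·(1+i)^n = 8,300 × 2.446813 = 20,308.5519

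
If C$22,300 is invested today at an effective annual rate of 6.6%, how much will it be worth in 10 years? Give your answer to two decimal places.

C$42,254.88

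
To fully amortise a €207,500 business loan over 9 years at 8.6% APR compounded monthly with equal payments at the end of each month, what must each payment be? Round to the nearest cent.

€2,766.35

i = 0.086/12 = 0.00716667 per month; n = 9·12 = 108.
Annuity-PV factor = 75.008451; PMT = 207500 / 75.008451 = 2,766.3550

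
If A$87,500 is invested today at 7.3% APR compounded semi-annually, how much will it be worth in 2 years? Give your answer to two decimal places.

Periodic rate i = 0.073/2 = 0.0365; n = 2 × 2 = 4 periods.
FV = 87,500 × (1 + 0.0365)^4 = 100,991.6060

A$100,991.61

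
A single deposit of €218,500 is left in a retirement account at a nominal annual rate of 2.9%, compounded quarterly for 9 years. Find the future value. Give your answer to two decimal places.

€283,395.78

With 4 periods per year: i = 0.00725, n = 36.
FV = 218,500 × (1 + 0.00725)^36 = 283,395.7803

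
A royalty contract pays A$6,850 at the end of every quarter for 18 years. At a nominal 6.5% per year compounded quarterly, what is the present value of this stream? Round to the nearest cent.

Periodic rate i = 0.065/4 = 0.01625; n = 18 × 4 = 72 periods.
PV = 6850 × [1 − (1+0.01625)^(−72)] / 0.01625 = 6850 × 42.258489 = 289,470.6483

A$289,470.65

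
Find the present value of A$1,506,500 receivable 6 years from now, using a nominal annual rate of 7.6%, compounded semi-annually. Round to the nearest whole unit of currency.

Periodic rate i = 0.076/2 = 0.038; n = 6 × 2 = 12 periods.
Discount factor = (1+0.038)^(−12) = 0.639193; PV = 1,506,500 × 0.639193 = 962,943.6949

A$962,944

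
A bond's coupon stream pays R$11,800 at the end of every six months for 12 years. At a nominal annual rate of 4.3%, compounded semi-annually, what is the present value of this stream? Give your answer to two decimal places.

i = 0.043/2 = 0.0215 per half-year; n = 12·2 = 24.
Annuity factor a(24|0.0215) = 18.596435; PV = 11800 × 18.596435 = 219,437.9304

R$219,437.93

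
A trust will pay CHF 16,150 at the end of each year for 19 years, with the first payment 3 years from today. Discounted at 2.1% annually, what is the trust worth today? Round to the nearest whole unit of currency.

CHF 240,673

PV at t=2 (ordinary 19-year annuity): 16150 × a(19|0.021) = 16150 × 15.534819 = 250,887.3229
Discount back 2 years: 250,887.3229 × (1+0.021)^(−2) = 250,887.3229 × 0.959287 = 240,672.9233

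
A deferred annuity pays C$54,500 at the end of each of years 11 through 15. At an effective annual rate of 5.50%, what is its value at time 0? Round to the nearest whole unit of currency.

C$136,248

Value one period before first payment (t=10): 54500 × [1 − (1+0.055)^(−5)] / 0.055 = 54500 × 4.270284 = 232,730.5039
PV₀ = 232,730.5039 / (1+0.055)^10 = 232,730.5039 / 1.708144 = 136,247.5538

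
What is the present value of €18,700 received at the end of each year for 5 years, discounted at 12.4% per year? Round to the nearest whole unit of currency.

PV = PMT · [1 − (1+i)^(−n)] / i = 18700 · 3.569340 = 66,746.6491

€66,747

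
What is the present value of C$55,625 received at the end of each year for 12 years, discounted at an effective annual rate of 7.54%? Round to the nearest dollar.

PV = PMT · [1 − (1+i)^(−n)] / i = 55625 · 7.719046 = 429,371.9141

C$429,372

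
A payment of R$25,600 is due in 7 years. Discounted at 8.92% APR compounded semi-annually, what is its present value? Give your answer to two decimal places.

R$13,897.60

With 2 periods per year: i = 0.0446, n = 14.
PV = FV·(1+i)^(−n) = 25,600 × 0.542875 = 13,897.5954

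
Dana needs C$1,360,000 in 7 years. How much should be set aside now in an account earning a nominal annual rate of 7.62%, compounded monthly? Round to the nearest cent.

Periodic rate i = 0.0762/12 = 0.00635; n = 7 × 12 = 84 periods.
PV = 1,360,000 / (1 + 0.00635)^84 = 1,360,000 / 1.701846 = 799,132.1996

C$799,132.20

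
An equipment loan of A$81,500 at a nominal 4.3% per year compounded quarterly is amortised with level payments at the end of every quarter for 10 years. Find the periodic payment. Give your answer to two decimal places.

A$2,517.63

i = 0.043/4 = 0.01075 per quarter; n = 10·4 = 40.
Annuity-PV factor = 32.371757; PMT = 81500 / 32.371757 = 2,517.6267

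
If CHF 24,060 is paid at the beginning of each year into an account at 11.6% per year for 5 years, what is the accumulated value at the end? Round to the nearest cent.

Accumulation factor s(5|0.116) × (1+i) = 7.033641; FV = 24060 × 7.033641 = 169,229.3983
(annuity-due: payments at period start, so ×(1+i).)

CHF 169,229.40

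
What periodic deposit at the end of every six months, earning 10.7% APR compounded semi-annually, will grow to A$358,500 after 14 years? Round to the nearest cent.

Periodic rate i = 0.107/2 = 0.0535; n = 14 × 2 = 28 periods.
PMT = 358500 / ( [(1+0.0535)^28 − 1] / 0.0535 ) = 358500 / 61.737535 = 5,806.8402

A$5,806.84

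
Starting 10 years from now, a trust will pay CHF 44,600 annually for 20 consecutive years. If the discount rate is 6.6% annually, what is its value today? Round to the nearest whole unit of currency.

Value one period before first payment (t=9): 44600 × [1 − (1+0.066)^(−20)] / 0.066 = 44600 × 10.931520 = 487,545.7839
Discount back 9 years: 487,545.7839 × (1+0.066)^(−9) = 487,545.7839 × 0.562581 = 274,284.0560

CHF 274,284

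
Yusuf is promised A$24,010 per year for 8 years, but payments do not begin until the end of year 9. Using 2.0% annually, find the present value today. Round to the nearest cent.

A$150,115.99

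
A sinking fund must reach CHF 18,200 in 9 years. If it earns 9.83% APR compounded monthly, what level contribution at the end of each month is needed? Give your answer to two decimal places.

CHF 105.47

Periodic rate i = 0.0983/12 = 0.00819167; n = 9 × 12 = 108 periods.
FV-annuity factor = 172.558743; PMT = 18200 / 172.558743 = 105.4713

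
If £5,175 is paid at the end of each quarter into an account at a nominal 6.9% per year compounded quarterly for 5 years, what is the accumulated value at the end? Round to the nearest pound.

£122,353

i = 0.069/4 = 0.01725 per quarter; n = 5·4 = 20.
Accumulation factor s(20|0.01725) = 23.643024; FV = 5175 × 23.643024 = 122,352.6517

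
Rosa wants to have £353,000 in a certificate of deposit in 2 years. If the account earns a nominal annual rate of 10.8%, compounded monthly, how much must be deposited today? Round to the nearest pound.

£284,700

Periodic rate i = 0.108/12 = 0.009; n = 2 × 12 = 24 periods.
PV = 353,000 / (1 + 0.009)^24 = 353,000 / 1.239904 = 284,699.5074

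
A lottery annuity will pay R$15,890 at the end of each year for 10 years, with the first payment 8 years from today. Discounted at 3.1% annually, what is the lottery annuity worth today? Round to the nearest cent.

Value one period before first payment (t=7): 15890 × [1 − (1+0.031)^(−10)] / 0.031 = 15890 × 8.486835 = 134,855.8011
PV₀ = 134,855.8011 / (1+0.031)^7 = 134,855.8011 / 1.238257 = 108,907.7978

R$108,907.80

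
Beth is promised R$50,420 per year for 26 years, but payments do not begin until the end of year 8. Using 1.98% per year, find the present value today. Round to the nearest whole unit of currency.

R$886,551

PV at t=7 (ordinary 26-year annuity): 50420 × a(26|0.0198) = 50420 × 20.170008 = 1,016,971.7910
Discount back 7 years: 1,016,971.7910 × (1+0.0198)^(−7) = 1,016,971.7910 × 0.871756 = 886,551.2635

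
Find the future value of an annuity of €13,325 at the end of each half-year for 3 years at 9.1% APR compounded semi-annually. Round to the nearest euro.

€89,615

i = 0.091/2 = 0.0455 per half-year; n = 3·2 = 6.
FV = PMT · [(1+i)^n − 1] / i = 13325 · 6.725344 = 89,615.2069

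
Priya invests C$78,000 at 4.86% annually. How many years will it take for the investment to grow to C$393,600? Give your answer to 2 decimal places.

34.11 years

(1+i)^n = 393600/78000 = 5.04615, so n = ln 5.04615 / ln 1.0486 = 34.1080 years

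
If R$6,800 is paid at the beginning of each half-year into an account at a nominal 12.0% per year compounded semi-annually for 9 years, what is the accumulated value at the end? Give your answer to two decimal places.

With 2 periods per year: i = 0.06, n = 18.
Accumulation factor s(18|0.06) × (1+i) = 32.759992; FV = 6800 × 32.759992 = 222,767.9436
(Beginning-of-period payments → annuity-due factor ×(1+i).)

R$222,767.94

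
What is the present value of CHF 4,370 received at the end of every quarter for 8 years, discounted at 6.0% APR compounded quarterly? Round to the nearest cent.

i = 0.06/4 = 0.015 per quarter; n = 8·4 = 32.
PV = 4370 × [1 − (1+0.015)^(−32)] / 0.015 = 4370 × 25.267139 = 110,417.3963

CHF 110,417.40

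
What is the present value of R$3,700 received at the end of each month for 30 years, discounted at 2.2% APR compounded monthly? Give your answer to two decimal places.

R$974,451.36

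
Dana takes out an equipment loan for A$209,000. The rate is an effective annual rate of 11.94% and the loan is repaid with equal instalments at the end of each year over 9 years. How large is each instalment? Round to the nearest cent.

Annuity-PV factor = 5.340424; PMT = 209000 / 5.340424 = 39,135.4677

A$39,135.47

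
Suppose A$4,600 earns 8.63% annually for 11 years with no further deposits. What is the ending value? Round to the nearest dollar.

A$11,434

FV = PV·(1+i)^n = 4,600 × 2.485693 = 11,434.1901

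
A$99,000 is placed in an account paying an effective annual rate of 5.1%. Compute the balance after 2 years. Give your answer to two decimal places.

FV = PV·(1+i)^n = 99,000 × 1.104601 = 109,355.4990

A$109,355.50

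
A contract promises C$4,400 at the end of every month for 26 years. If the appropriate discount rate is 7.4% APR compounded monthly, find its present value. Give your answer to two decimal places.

C$608,707.68

Periodic rate i = 0.074/12 = 0.00616667; n = 26 × 12 = 312 periods.
Annuity factor a(312|0.00616667) = 138.342655; PV = 4400 × 138.342655 = 608,707.6800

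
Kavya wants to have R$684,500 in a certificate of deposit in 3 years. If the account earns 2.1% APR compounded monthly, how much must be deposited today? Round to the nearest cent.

R$642,742.20

Periodic rate i = 0.021/12 = 0.00175; n = 3 × 12 = 36 periods.
Discount factor = (1+0.00175)^(−36) = 0.938995; PV = 684,500 × 0.938995 = 642,742.1966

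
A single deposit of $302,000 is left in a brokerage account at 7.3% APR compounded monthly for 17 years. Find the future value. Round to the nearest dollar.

$1,040,719

Periodic rate i = 0.073/12 = 0.00608333; n = 17 × 12 = 204 periods.
302,000 × (1+0.00608333)^204 = 302,000 × 3.446091 = 1,040,719.4669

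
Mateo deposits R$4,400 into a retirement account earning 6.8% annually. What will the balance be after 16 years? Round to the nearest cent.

R$12,606.45

FV = PV·(1+i)^n = 4,400 × 2.865102 = 12,606.4475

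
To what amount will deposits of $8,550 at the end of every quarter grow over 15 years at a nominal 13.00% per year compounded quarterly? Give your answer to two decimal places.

$1,529,535.38

With 4 periods per year: i = 0.0325, n = 60.
FV = PMT · [(1+i)^n − 1] / i = 8550 · 178.893027 = 1,529,535.3829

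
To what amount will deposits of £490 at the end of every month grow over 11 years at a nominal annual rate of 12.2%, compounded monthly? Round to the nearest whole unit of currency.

£134,992

With 12 periods per year: i = 0.0101667, n = 132.
FV = PMT · [(1+i)^n − 1] / i = 490 · 275.493191 = 134,991.6638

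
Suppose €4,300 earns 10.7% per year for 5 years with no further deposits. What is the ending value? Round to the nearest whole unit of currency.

€7,148

FV = PV·(1+i)^n = 4,300 × 1.662410 = 7,148.3624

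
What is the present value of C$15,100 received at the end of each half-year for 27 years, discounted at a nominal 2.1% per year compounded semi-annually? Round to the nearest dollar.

C$619,957

With 2 periods per year: i = 0.0105, n = 54.
PV = PMT · [1 − (1+i)^(−n)] / i = 15100 · 41.056781 = 619,957.3898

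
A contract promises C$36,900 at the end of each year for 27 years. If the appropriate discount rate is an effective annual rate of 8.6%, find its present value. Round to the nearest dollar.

PV = PMT · [1 − (1+i)^(−n)] / i = 36900 · 10.374488 = 382,818.6071

C$382,819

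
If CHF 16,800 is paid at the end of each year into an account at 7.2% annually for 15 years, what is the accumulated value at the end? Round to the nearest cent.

Accumulation factor s(15|0.072) = 25.519555; FV = 16800 × 25.519555 = 428,728.5203

CHF 428,728.52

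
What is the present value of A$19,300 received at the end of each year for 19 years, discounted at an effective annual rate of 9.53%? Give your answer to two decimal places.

A$166,598.41

PV = 19300 × [1 − (1+0.0953)^(−19)] / 0.0953 = 19300 × 8.632042 = 166,598.4115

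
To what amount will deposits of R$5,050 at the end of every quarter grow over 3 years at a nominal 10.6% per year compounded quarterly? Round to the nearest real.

With 4 periods per year: i = 0.0265, n = 12.
FV = 5050 × [(1+0.0265)^12 − 1] / 0.0265 = 5050 × 13.913110 = 70,261.2040

R$70,261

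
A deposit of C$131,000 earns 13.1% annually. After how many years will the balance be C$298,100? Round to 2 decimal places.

n = ln(298100/131000) / ln(1+0.131) = ln(2.27557) / 0.123102 = 6.6793 years

6.68 years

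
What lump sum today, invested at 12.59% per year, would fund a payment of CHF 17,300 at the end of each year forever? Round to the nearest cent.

CHF 137,410.64

PV = PMT / i = 17300 / 0.1259 = 137,410.6434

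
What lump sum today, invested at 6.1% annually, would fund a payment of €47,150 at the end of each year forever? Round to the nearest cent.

€772,950.82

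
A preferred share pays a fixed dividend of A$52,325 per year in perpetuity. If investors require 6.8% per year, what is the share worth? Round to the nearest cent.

A$769,485.29

PV = PMT / i = 52325 / 0.068 = 769,485.2941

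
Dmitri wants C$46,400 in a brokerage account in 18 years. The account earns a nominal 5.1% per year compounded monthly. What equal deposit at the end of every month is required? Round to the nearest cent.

C$131.52

Periodic rate i = 0.051/12 = 0.00425; n = 18 × 12 = 216 periods.
PMT = 46400 / ( [(1+0.00425)^216 − 1] / 0.00425 ) = 46400 / 352.802386 = 131.5184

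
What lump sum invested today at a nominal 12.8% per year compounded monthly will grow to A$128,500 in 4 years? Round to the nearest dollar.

i = 0.128/12 = 0.0106667 per month; n = 4·12 = 48.
Discount factor = (1+0.0106667)^(−48) = 0.600923; PV = 128,500 × 0.600923 = 77,218.5959

A$77,219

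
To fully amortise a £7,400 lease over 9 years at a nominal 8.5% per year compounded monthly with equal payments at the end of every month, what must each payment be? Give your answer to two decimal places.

i = 0.085/12 = 0.00708333 per month; n = 9·12 = 108.
Annuity-PV factor = 75.304875; PMT = 7400 / 75.304875 = 98.2672

£98.27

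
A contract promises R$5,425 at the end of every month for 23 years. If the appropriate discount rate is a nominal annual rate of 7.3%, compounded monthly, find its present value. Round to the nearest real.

With 12 periods per year: i = 0.00608333, n = 276.
PV = PMT · [1 − (1+i)^(−n)] / i = 5425 · 133.559709 = 724,561.4210

R$724,561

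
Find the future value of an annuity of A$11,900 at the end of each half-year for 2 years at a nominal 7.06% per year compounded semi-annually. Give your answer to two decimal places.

With 2 periods per year: i = 0.0353, n = 4.
Accumulation factor s(4|0.0353) = 4.216828; FV = 11900 × 4.216828 = 50,180.2573

A$50,180.26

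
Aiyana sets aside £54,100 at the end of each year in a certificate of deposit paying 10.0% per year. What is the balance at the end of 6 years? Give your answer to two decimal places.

£417,414.50

Accumulation factor s(6|0.1) = 7.715610; FV = 54100 × 7.715610 = 417,414.5010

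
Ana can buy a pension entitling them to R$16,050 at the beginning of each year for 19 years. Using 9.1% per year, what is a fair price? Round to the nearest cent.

R$155,645.62

Annuity factor a(19|0.091) × (1+i) = 9.697547; PV = 16050 × 9.697547 = 155,645.6242
(annuity-due: payments at period start, so ×(1+i).)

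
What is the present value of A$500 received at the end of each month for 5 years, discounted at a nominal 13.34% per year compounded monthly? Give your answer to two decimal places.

A$21,807.87

i = 0.1334/12 = 0.0111167 per month; n = 5·12 = 60.
PV = 500 × [1 − (1+0.0111167)^(−60)] / 0.0111167 = 500 × 43.615744 = 21,807.8719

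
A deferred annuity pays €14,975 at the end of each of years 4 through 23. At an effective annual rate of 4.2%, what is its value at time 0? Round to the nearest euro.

Value one period before first payment (t=3): 14975 × [1 − (1+0.042)^(−20)] / 0.042 = 14975 × 13.352783 = 199,957.9301
PV₀ = 199,957.9301 / (1+0.042)^3 = 199,957.9301 / 1.131366 = 176,740.2543

€176,740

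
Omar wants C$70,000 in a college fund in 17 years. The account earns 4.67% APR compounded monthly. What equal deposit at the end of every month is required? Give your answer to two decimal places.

C$225.40

With 12 periods per year: i = 0.00389167, n = 204.
PMT = 70000 / ( [(1+0.00389167)^204 − 1] / 0.00389167 ) = 70000 / 310.561237 = 225.3984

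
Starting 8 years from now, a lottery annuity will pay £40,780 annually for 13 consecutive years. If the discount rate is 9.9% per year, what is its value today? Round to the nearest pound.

Value one period before first payment (t=7): 40780 × [1 − (1+0.099)^(−13)] / 0.099 = 40780 × 7.140307 = 291,181.7347
Discount back 7 years: 291,181.7347 × (1+0.099)^(−7) = 291,181.7347 × 0.516436 = 150,376.6072

£150,377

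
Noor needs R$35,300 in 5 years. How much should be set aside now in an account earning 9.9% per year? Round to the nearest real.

Discount factor = (1+0.099)^(−5) = 0.623751; PV = 35,300 × 0.623751 = 22,018.4246

R$22,018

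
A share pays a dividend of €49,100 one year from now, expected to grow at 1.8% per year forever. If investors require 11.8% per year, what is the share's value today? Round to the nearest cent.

€491,000.00

PV = D₁/(r − g) = 49100/(0.118 − 0.018) = 491,000.0000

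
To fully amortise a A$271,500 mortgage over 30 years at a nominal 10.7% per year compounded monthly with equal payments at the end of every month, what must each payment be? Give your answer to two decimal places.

A$2,524.20

With 12 periods per year: i = 0.00891667, n = 360.
PMT = 271500 / ( [1 − (1+0.00891667)^(−360)] / 0.00891667 ) = 271500 / 107.558707 = 2,524.2029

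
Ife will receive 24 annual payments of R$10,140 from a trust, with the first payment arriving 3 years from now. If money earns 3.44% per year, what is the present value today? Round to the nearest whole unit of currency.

Value one period before first payment (t=2): 10140 × [1 − (1+0.0344)^(−24)] / 0.0344 = 10140 × 16.160034 = 163,862.7456
Discount back 2 years: 163,862.7456 × (1+0.0344)^(−2) = 163,862.7456 × 0.934594 = 153,145.1345

R$153,145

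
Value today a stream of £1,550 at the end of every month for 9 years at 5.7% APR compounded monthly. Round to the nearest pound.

£130,714

Periodic rate i = 0.057/12 = 0.00475; n = 9 × 12 = 108 periods.
Annuity factor a(108|0.00475) = 84.331712; PV = 1550 × 84.331712 = 130,714.1533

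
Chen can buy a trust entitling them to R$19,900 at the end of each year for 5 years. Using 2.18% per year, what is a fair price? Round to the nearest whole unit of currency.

Annuity factor a(5|0.0218) = 4.688936; PV = 19900 × 4.688936 = 93,309.8193

R$93,310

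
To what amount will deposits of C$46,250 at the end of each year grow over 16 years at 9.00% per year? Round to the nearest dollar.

C$1,526,407

FV = 46250 × [(1+0.09)^16 − 1] / 0.09 = 46250 × 33.003399 = 1,526,407.1889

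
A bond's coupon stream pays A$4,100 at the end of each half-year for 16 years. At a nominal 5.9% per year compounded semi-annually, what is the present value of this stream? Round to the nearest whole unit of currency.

i = 0.059/2 = 0.0295 per half-year; n = 16·2 = 32.
PV = PMT · [1 − (1+i)^(−n)] / i = 4100 · 20.528202 = 84,165.6285

A$84,166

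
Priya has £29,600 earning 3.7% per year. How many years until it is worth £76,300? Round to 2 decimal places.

26.06 years

n = ln(76300/29600) / ln(1+0.037) = ln(2.57770) / 0.036332 = 26.0624 years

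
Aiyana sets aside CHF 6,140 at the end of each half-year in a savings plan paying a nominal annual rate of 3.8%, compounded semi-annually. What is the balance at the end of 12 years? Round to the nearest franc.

Periodic rate i = 0.038/2 = 0.019; n = 12 × 2 = 24 periods.
Accumulation factor s(24|0.019) = 30.053437; FV = 6140 × 30.053437 = 184,528.1040

CHF 184,528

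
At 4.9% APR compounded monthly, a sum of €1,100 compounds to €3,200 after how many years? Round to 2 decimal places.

21.84 years

Periodic rate i = 0.049/12 = 0.00408333.
(1+i)^n = 3200/1100 = 2.90909, so n = ln 2.90909 / ln 1.00408 = 262.0455 months
= 262.0455/12 years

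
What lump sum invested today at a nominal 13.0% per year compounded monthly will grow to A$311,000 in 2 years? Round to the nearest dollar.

i = 0.13/12 = 0.0108333 per month; n = 2·12 = 24.
PV = 311,000 / (1 + 0.0108333)^24 = 311,000 / 1.295118 = 240,132.5725

A$240,133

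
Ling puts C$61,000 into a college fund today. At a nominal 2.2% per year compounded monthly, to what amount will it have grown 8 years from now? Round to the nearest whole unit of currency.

i = 0.022/12 = 0.00183333 per month; n = 8·12 = 96.
61,000 × (1+0.00183333)^96 = 61,000 × 1.192246 = 72,727.0017

C$72,727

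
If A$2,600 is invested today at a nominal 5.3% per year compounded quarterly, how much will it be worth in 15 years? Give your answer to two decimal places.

A$5,727.57

With 4 periods per year: i = 0.01325, n = 60.
2,600 × (1+0.01325)^60 = 2,600 × 2.202910 = 5,727.5659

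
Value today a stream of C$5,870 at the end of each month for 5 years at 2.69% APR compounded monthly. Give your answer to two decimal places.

C$329,197.09

Periodic rate i = 0.0269/12 = 0.00224167; n = 5 × 12 = 60 periods.
PV = 5870 × [1 − (1+0.00224167)^(−60)] / 0.00224167 = 5870 × 56.081276 = 329,197.0912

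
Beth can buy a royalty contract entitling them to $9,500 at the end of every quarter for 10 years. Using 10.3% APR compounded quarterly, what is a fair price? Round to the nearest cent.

Periodic rate i = 0.103/4 = 0.02575; n = 10 × 4 = 40 periods.
PV = PMT · [1 − (1+i)^(−n)] / i = 9500 · 24.788658 = 235,492.2499

$235,492.25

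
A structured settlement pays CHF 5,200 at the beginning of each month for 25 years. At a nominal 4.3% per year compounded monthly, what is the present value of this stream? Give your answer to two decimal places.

Periodic rate i = 0.043/12 = 0.00358333; n = 25 × 12 = 300 periods.
PV = PMT · [1 − (1+i)^(−n)] / i × (1+i) = 5200 · 184.298742 = 958,353.4566
Payments are at the start of each period, so multiply by (1+i).

CHF 958,353.46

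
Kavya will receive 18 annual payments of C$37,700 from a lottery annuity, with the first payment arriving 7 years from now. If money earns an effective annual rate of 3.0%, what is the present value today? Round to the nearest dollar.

C$434,242

Value one period before first payment (t=6): 37700 × [1 − (1+0.03)^(−18)] / 0.03 = 37700 × 13.753513 = 518,507.4431
PV₀ = 518,507.4431 / (1+0.03)^6 = 518,507.4431 / 1.194052 = 434,241.8206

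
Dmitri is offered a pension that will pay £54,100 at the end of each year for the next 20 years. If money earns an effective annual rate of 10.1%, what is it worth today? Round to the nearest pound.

£457,457

PV = 54100 × [1 − (1+0.101)^(−20)] / 0.101 = 54100 × 8.455776 = 457,457.4713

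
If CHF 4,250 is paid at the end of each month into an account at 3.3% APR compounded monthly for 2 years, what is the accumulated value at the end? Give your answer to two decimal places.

Periodic rate i = 0.033/12 = 0.00275; n = 2 × 12 = 24 periods.
FV = PMT · [(1+i)^n − 1] / i = 4250 · 24.774530 = 105,291.7522

CHF 105,291.75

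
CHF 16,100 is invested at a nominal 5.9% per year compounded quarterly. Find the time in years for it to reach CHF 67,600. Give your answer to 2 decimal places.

24.50 years

Periodic rate i = 0.059/4 = 0.01475.
n = ln(67600/16100) / ln(1+0.01475) = ln(4.19876) / 0.014642 = 97.9895 quarters
= 97.9895/4 years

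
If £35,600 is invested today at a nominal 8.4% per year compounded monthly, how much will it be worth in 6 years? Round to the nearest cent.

With 12 periods per year: i = 0.007, n = 72.
FV = 35,600 × (1 + 0.007)^72 = 58,826.3467

£58,826.35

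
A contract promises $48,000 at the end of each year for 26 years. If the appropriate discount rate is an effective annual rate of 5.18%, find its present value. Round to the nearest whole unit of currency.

PV = PMT · [1 − (1+i)^(−n)] / i = 48000 · 14.112144 = 677,382.9018

$677,383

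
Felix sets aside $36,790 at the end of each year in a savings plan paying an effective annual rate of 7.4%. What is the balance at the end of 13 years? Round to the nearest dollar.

$760,470

Accumulation factor s(13|0.074) = 20.670570; FV = 36790 × 20.670570 = 760,470.2621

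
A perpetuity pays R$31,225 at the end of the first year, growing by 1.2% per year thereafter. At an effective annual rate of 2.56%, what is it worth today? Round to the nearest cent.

R$2,295,955.88

PV = PMT / (i − g) = 31225 / (0.0256 − 0.012) = 31225 / 0.013600 = 2,295,955.8824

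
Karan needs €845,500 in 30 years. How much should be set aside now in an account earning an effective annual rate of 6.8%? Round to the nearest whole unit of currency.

PV = FV·(1+i)^(−n) = 845,500 × 0.138951 = 117,483.2714

€117,483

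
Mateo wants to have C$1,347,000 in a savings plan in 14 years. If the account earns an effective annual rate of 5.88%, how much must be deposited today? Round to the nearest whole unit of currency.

Discount factor = (1+0.0588)^(−14) = 0.449371; PV = 1,347,000 × 0.449371 = 605,302.5994

C$605,303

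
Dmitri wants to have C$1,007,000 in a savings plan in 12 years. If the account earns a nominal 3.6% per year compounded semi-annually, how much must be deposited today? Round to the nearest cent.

C$656,270.37

With 2 periods per year: i = 0.018, n = 24.
PV = FV·(1+i)^(−n) = 1,007,000 × 0.651708 = 656,270.3728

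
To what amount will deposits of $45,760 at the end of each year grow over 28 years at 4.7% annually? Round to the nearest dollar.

$2,549,242

FV = PMT · [(1+i)^n − 1] / i = 45760 · 55.708956 = 2,549,241.8462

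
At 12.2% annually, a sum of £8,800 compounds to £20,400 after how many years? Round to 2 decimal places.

(1+i)^n = 20400/8800 = 2.31818, so n = ln 2.31818 / ln 1.122 = 7.3040 years

7.30 years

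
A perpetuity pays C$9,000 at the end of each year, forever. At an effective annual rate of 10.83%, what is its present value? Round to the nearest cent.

C$83,102.49

PV = C/r = 9000/0.1083 = 83,102.4931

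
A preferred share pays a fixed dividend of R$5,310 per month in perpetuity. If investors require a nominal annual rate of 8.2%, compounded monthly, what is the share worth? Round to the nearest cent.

R$777,073.17

Periodic rate i = 0.082/12 = 0.00683333.
PV = PMT / i = 5310 / 0.00683333 = 777,073.1707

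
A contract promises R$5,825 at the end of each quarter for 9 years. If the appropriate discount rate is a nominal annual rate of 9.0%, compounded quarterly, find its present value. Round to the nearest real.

With 4 periods per year: i = 0.0225, n = 36.
Annuity factor a(36|0.0225) = 24.494666; PV = 5825 × 24.494666 = 142,681.4282

R$142,681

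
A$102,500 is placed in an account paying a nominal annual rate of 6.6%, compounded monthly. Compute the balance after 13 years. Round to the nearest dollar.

A$241,172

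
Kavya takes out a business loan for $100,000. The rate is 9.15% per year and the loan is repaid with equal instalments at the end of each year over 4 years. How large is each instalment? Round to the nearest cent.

$30,968.55

PMT = 100000 / ( [1 − (1+0.0915)^(−4)] / 0.0915 ) = 100000 / 3.229082 = 30,968.5544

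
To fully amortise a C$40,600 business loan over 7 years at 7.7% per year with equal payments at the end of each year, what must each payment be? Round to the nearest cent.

C$7,718.31

Annuity-PV factor = 5.260219; PMT = 40600 / 5.260219 = 7,718.3103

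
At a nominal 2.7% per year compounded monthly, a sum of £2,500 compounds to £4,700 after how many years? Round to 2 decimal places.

23.41 years

Periodic rate i = 0.027/12 = 0.00225.
(1+i)^n = 4700/2500 = 1.88000, so n = ln 1.88000 / ln 1.00225 = 280.8808 months
= 280.8808/12 years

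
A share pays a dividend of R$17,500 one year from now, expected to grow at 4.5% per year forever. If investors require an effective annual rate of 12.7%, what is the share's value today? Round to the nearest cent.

PV = PMT / (i − g) = 17500 / (0.127 − 0.045) = 17500 / 0.082000 = 213,414.6341

R$213,414.63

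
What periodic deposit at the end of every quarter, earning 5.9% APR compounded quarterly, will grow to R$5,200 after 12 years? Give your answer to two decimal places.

R$75.24

Periodic rate i = 0.059/4 = 0.01475; n = 12 × 4 = 48 periods.
PMT = 5200 / ( [(1+0.01475)^48 − 1] / 0.01475 ) = 5200 / 69.115814 = 75.2360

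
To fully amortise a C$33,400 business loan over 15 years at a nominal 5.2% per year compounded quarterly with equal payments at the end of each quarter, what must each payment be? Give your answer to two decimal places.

C$805.14

With 4 periods per year: i = 0.013, n = 60.
PMT = 33400 / ( [1 − (1+0.013)^(−60)] / 0.013 ) = 33400 / 41.483386 = 805.1416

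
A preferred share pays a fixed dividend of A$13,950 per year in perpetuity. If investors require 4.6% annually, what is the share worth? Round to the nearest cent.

PV = C/r = 13950/0.046 = 303,260.8696

A$303,260.87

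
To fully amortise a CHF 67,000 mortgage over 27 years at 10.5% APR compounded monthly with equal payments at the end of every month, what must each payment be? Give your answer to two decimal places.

CHF 623.30

Periodic rate i = 0.105/12 = 0.00875; n = 27 × 12 = 324 periods.
Annuity-PV factor = 107.491762; PMT = 67000 / 107.491762 = 623.3036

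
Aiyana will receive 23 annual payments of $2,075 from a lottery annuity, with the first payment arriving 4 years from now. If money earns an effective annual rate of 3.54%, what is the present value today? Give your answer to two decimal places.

$29,082.06

Value one period before first payment (t=3): 2075 × [1 − (1+0.0354)^(−23)] / 0.0354 = 2075 × 15.557202 = 32,281.1939
Discount back 3 years: 32,281.1939 × (1+0.0354)^(−3) = 32,281.1939 × 0.900898 = 29,082.0560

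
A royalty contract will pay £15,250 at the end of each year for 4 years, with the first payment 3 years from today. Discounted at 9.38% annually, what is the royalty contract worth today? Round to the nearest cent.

£40,953.28

Value one period before first payment (t=2): 15250 × [1 − (1+0.0938)^(−4)] / 0.0938 = 15250 × 3.212881 = 48,996.4359
Discount back 2 years: 48,996.4359 × (1+0.0938)^(−2) = 48,996.4359 × 0.835842 = 40,953.2763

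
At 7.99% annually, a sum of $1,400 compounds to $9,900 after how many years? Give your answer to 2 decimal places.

25.45 years

(1+i)^n = 9900/1400 = 7.07143, so n = ln 7.07143 / ln 1.0799 = 25.4469 years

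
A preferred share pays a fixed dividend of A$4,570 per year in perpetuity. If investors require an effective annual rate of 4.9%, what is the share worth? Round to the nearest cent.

PV = C/r = 4570/0.049 = 93,265.3061

A$93,265.31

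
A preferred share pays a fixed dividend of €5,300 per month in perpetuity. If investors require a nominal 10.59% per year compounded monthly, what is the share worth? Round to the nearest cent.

Periodic rate i = 0.1059/12 = 0.008825.
PV = C/r = 5300/0.008825 = 600,566.5722

€600,566.57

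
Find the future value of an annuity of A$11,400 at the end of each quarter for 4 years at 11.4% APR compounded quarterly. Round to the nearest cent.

Periodic rate i = 0.114/4 = 0.0285; n = 4 × 4 = 16 periods.
Accumulation factor s(16|0.0285) = 19.920030; FV = 11400 × 19.920030 = 227,088.3432

A$227,088.34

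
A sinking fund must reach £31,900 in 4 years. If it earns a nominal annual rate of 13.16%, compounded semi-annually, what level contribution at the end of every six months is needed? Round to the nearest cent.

With 2 periods per year: i = 0.0658, n = 8.
PMT = 31900 / ( [(1+0.0658)^8 − 1] / 0.0658 ) = 31900 / 10.105887 = 3,156.5759

£3,156.58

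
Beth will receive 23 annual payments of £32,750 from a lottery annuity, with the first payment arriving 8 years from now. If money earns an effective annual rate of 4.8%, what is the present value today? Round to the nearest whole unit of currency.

£324,247

PV at t=7 (ordinary 23-year annuity): 32750 × a(23|0.048) = 32750 × 13.746548 = 450,199.4555
Discount back 7 years: 450,199.4555 × (1+0.048)^(−7) = 450,199.4555 × 0.720230 = 324,247.0152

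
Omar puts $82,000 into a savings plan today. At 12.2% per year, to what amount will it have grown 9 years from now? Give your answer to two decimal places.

FV = PV·(1+i)^n = 82,000 × 2.817966 = 231,073.1925

$231,073.19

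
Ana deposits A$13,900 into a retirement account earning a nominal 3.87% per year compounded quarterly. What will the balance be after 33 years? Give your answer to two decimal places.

i = 0.0387/4 = 0.009675 per quarter; n = 33·4 = 132.
FV = PV·(1+i)^n = 13,900 × 3.564278 = 49,543.4682

A$49,543.47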